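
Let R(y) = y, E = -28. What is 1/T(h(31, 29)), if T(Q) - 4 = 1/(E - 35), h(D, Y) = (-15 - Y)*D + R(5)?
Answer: 63/251 ≈ 0.25100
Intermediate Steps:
h(D, Y) = 5 + D*(-15 - Y) (h(D, Y) = (-15 - Y)*D + 5 = D*(-15 - Y) + 5 = 5 + D*(-15 - Y))
T(Q) = 251/63 (T(Q) = 4 + 1/(-28 - 35) = 4 + 1/(-63) = 4 - 1/63 = 251/63)
1/T(h(31, 29)) = 1/(251/63) = 63/251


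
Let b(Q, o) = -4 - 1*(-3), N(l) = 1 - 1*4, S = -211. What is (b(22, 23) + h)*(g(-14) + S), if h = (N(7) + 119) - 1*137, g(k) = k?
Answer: 4950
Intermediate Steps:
N(l) = -3 (N(l) = 1 - 4 = -3)
h = -21 (h = (-3 + 119) - 1*137 = 116 - 137 = -21)
b(Q, o) = -1 (b(Q, o) = -4 + 3 = -1)
(b(22, 23) + h)*(g(-14) + S) = (-1 - 21)*(-14 - 211) = -22*(-225) = 4950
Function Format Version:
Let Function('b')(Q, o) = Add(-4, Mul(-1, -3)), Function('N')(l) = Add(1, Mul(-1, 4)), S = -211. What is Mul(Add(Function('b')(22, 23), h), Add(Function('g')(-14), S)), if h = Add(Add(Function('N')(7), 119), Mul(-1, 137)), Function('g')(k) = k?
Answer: 4950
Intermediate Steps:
Function('N')(l) = -3 (Function('N')(l) = Add(1, -4) = -3)
h = -21 (h = Add(Add(-3, 119), Mul(-1, 137)) = Add(116, -137) = -21)
Function('b')(Q, o) = -1 (Function('b')(Q, o) = Add(-4, 3) = -1)
Mul(Add(Function('b')(22, 23), h), Add(Function('g')(-14), S)) = Mul(Add(-1, -21), Add(-14, -211)) = Mul(-22, -225) = 4950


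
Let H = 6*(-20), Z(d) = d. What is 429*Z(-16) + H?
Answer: -6984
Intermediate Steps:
H = -120
429*Z(-16) + H = 429*(-16) - 120 = -6864 - 120 = -6984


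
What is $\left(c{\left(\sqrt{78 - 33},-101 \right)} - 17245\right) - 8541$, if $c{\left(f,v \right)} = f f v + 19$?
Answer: $-30312$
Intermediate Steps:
$c{\left(f,v \right)} = 19 + v f^{2}$ ($c{\left(f,v \right)} = f^{2} v + 19 = v f^{2} + 19 = 19 + v f^{2}$)
$\left(c{\left(\sqrt{78 - 33},-101 \right)} - 17245\right) - 8541 = \left(\left(19 - 101 \left(\sqrt{78 - 33}\right)^{2}\right) - 17245\right) - 8541 = \left(\left(19 - 101 \left(\sqrt{45}\right)^{2}\right) - 17245\right) - 8541 = \left(\left(19 - 101 \left(3 \sqrt{5}\right)^{2}\right) - 17245\right) - 8541 = \left(\left(19 - 4545\right) - 17245\right) - 8541 = \left(-4526 - 17245\right) - 8541 = -21771 - 8541 = -30312$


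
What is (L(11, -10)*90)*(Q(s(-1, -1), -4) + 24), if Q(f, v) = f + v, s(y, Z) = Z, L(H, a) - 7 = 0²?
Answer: 11970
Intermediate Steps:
L(H, a) = 7 (L(H, a) = 7 + 0² = 7 + 0 = 7)
(L(11, -10)*90)*(Q(s(-1, -1), -4) + 24) = (7*90)*((-1 - 4) + 24) = 630*(-5 + 24) = 630*19 = 11970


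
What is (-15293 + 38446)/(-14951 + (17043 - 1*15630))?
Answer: -23153/13538 ≈ -1.7102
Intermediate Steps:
(-15293 + 38446)/(-14951 + (17043 - 1*15630)) = 23153/(-14951 + (17043 - 15630)) = 23153/(-14951 + 1413) = 23153/(-13538) = 23153*(-1/13538) = -23153/13538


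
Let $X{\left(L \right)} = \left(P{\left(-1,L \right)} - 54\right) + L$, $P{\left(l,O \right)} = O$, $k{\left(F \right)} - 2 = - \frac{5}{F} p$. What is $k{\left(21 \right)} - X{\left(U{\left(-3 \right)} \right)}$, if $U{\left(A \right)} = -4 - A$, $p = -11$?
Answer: $\frac{1273}{21} \approx 60.619$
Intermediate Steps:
$k{\left(F \right)} = 2 + \frac{55}{F}$ ($k{\left(F \right)} = 2 + - \frac{5}{F} \left(-11\right) = 2 + \frac{55}{F}$)
$X{\left(L \right)} = -54 + 2 L$ ($X{\left(L \right)} = \left(L - 54\right) + L = \left(-54 + L\right) + L = -54 + 2 L$)
$k{\left(21 \right)} - X{\left(U{\left(-3 \right)} \right)} = \left(2 + \frac{55}{21}\right) - \left(-54 + 2 \left(-4 - -3\right)\right) = \left(2 + 55 \cdot \frac{1}{21}\right) - \left(-54 + 2 \left(-4 + 3\right)\right) = \left(2 + \frac{55}{21}\right) - \left(-54 + 2 \left(-1\right)\right) = \frac{97}{21} - \left(-54 - 2\right) = \frac{97}{21} - -56 = \frac{97}{21} + 56 = \frac{1273}{21}$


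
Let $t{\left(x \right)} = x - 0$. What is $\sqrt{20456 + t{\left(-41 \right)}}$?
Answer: $\sqrt{20415} \approx 142.88$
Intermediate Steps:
$t{\left(x \right)} = x$ ($t{\left(x \right)} = x + 0 = x$)
$\sqrt{20456 + t{\left(-41 \right)}} = \sqrt{20456 - 41} = \sqrt{20415}$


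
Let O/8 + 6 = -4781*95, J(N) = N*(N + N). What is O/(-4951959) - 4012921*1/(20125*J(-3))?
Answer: -6185181921413/597949049250 ≈ -10.344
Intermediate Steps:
J(N) = 2*N**2 (J(N) = N*(2*N) = 2*N**2)
O = -3633608 (O = -48 + 8*(-4781*95) = -48 + 8*(-454195) = -48 - 3633560 = -3633608)
O/(-4951959) - 4012921*1/(20125*J(-3)) = -3633608/(-4951959) - 4012921/(((2*(-3)**2)*161)*125) = -3633608*(-1/4951959) - 4012921/(((2*9)*161)*125) = 3633608/4951959 - 4012921/((18*161)*125) = 3633608/4951959 - 4012921/(2898*125) = 3633608/4951959 - 4012921/362250 = -6185181921413/597949049250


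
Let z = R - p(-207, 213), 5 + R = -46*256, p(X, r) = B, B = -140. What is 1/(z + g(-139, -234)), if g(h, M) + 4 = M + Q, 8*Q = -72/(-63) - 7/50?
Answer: -2800/33260849 ≈ -8.4183e-5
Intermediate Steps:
p(X, r) = -140
R = -11781 (R = -5 - 46*256 = -5 - 11776 = -11781)
Q = 351/2800 (Q = (-72/(-63) - 7/50)/8 = (-72*(-1/63) - 7*1/50)/8 = (8/7 - 7/50)/8 = (⅛)*(351/350) = 351/2800 ≈ 0.12536)
z = -11641 (z = -11781 - 1*(-140) = -11781 + 140 = -11641)
g(h, M) = -10849/2800 + M (g(h, M) = -4 + (M + 351/2800) = -4 + (351/2800 + M) = -10849/2800 + M)
1/(z + g(-139, -234)) = 1/(-11641 + (-10849/2800 - 234)) = 1/(-11641 - 666049/2800) = 1/(-33260849/2800) = -2800/33260849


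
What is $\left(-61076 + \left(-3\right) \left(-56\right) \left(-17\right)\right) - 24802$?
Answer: $-88734$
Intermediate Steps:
$\left(-61076 + \left(-3\right) \left(-56\right) \left(-17\right)\right) - 24802 = \left(-61076 + 168 \left(-17\right)\right) - 24802 = \left(-61076 - 2856\right) - 24802 = -63932 - 24802 = -88734$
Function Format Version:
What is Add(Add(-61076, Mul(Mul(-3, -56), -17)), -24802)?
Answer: -88734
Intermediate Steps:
Add(Add(-61076, Mul(Mul(-3, -56), -17)), -24802) = Add(Add(-61076, Mul(168, -17)), -24802) = Add(Add(-61076, -2856), -24802) = Add(-63932, -24802) = -88734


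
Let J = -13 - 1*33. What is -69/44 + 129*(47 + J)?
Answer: 5607/44 ≈ 127.43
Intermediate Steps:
J = -46 (J = -13 - 33 = -46)
-69/44 + 129*(47 + J) = -69/44 + 129*(47 - 46) = -69*1/44 + 129*1 = -69/44 + 129 = 5607/44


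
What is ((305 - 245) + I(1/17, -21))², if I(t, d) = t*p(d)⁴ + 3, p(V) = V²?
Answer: 1430568771258551226624/289 ≈ 4.9501e+18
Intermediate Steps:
I(t, d) = 3 + t*d⁸ (I(t, d) = t*(d²)⁴ + 3 = t*d⁸ + 3 = 3 + t*d⁸)
((305 - 245) + I(1/17, -21))² = ((305 - 245) + (3 + (-21)⁸/17))² = (60 + (3 + (1/17)*37822859361))² = (60 + (3 + 37822859361/17))² = (60 + 37822859412/17)² = (37822860432/17)² = 1430568771258551226624/289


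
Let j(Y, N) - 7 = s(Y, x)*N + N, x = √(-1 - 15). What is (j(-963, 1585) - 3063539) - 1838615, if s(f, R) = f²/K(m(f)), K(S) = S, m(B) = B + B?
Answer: -11327479/2 ≈ -5.6637e+6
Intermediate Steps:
m(B) = 2*B
x = 4*I (x = √(-16) = 4*I ≈ 4.0*I)
s(f, R) = f/2 (s(f, R) = f²/((2*f)) = f²*(1/(2*f)) = f/2)
j(Y, N) = 7 + N + N*Y/2 (j(Y, N) = 7 + ((Y/2)*N + N) = 7 + (N*Y/2 + N) = 7 + (N + N*Y/2) = 7 + N + N*Y/2)
(j(-963, 1585) - 3063539) - 1838615 = ((7 + 1585 + (½)*1585*(-963)) - 3063539) - 1838615 = ((7 + 1585 - 1526355/2) - 3063539) - 1838615 = (-1523171/2 - 3063539) - 1838615 = -7650249/2 - 1838615 = -11327479/2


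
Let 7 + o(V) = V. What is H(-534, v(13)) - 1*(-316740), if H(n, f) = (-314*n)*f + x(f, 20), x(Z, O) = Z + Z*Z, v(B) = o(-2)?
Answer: -1192272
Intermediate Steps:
o(V) = -7 + V
v(B) = -9 (v(B) = -7 - 2 = -9)
x(Z, O) = Z + Z**2
H(n, f) = f*(1 + f) - 314*f*n (H(n, f) = (-314*n)*f + f*(1 + f) = -314*f*n + f*(1 + f) = f*(1 + f) - 314*f*n)
H(-534, v(13)) - 1*(-316740) = -9*(1 - 9 - 314*(-534)) - 1*(-316740) = -9*(1 - 9 + 167676) + 316740 = -9*167668 + 316740 = -1509012 + 316740 = -1192272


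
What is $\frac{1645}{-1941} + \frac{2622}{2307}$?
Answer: $\frac{431429}{1492629} \approx 0.28904$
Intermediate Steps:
$\frac{1645}{-1941} + \frac{2622}{2307} = 1645 \left(- \frac{1}{1941}\right) + 2622 \cdot \frac{1}{2307} = - \frac{1645}{1941} + \frac{874}{769} = \frac{431429}{1492629}$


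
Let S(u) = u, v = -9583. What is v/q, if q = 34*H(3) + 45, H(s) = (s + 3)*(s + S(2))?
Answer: -9583/1065 ≈ -8.9981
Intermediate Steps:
H(s) = (2 + s)*(3 + s) (H(s) = (s + 3)*(s + 2) = (3 + s)*(2 + s) = (2 + s)*(3 + s))
q = 1065 (q = 34*(6 + 3² + 5*3) + 45 = 34*(6 + 9 + 15) + 45 = 34*30 + 45 = 1020 + 45 = 1065)
v/q = -9583/1065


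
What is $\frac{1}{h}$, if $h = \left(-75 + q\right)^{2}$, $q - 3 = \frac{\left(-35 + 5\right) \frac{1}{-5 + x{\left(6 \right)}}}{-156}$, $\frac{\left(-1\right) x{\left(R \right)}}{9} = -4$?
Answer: $\frac{649636}{3367132729} \approx 0.00019293$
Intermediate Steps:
$x{\left(R \right)} = 36$ ($x{\left(R \right)} = \left(-9\right) \left(-4\right) = 36$)
$q = \frac{2423}{806}$ ($q = 3 + \frac{\left(-35 + 5\right) \frac{1}{-5 + 36}}{-156} = 3 + - \frac{30}{31} \left(- \frac{1}{156}\right) = 3 + \left(-30\right) \frac{1}{31} \left(- \frac{1}{156}\right) = 3 - - \frac{5}{806} = 3 + \frac{5}{806} = \frac{2423}{806} \approx 3.0062$)
$h = \frac{3367132729}{649636}$ ($h = \left(-75 + \frac{2423}{806}\right)^{2} = \left(- \frac{58027}{806}\right)^{2} = \frac{3367132729}{649636} \approx 5183.1$)
$\frac{1}{h} = \frac{1}{\frac{3367132729}{649636}} = \frac{649636}{3367132729}$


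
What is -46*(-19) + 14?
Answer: 888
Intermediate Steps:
-46*(-19) + 14 = 874 + 14 = 888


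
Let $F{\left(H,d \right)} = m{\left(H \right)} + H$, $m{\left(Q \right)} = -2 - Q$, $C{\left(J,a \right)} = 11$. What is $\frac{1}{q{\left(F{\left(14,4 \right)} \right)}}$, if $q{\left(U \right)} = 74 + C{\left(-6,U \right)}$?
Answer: $\frac{1}{85} \approx 0.011765$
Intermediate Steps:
$F{\left(H,d \right)} = -2$ ($F{\left(H,d \right)} = \left(-2 - H\right) + H = -2$)
$q{\left(U \right)} = 85$ ($q{\left(U \right)} = 74 + 11 = 85$)
$\frac{1}{q{\left(F{\left(14,4 \right)} \right)}} = \frac{1}{85}$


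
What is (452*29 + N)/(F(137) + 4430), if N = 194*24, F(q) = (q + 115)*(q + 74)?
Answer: 8882/28801 ≈ 0.30839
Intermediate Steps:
F(q) = (74 + q)*(115 + q) (F(q) = (115 + q)*(74 + q) = (74 + q)*(115 + q))
N = 4656
(452*29 + N)/(F(137) + 4430) = (452*29 + 4656)/((8510 + 137**2 + 189*137) + 4430) = (13108 + 4656)/((8510 + 18769 + 25893) + 4430) = 17764/(53172 + 4430) = 17764/57602 = 17764*(1/57602) = 8882/28801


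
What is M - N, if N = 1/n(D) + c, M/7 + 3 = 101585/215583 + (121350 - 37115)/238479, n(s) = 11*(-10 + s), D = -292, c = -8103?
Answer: 153479591220920885/18976747183306 ≈ 8087.8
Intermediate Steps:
n(s) = -110 + 11*s
M = -86994857873/5712446473 (M = -21 + 7*(101585/215583 + (121350 - 37115)/238479) = -21 + 7*(101585*(1/215583) + 84235*(1/238479)) = -21 + 7*(101585/215583 + 84235/238479) = -21 + 7*(4709502580/5712446473) = -21 + 32966518060/5712446473 = -86994857873/5712446473 ≈ -15.229)
N = -26918167/3322 (N = 1/(-110 + 11*(-292)) - 8103 = 1/(-110 - 3212) - 8103 = 1/(-3322) - 8103 = -1/3322 - 8103 = -26918167/3322 ≈ -8103.0)
M - N = -86994857873/5712446473 - 1*(-26918167/3322) = -86994857873/5712446473 + 26918167/3322 = 153479591220920885/18976747183306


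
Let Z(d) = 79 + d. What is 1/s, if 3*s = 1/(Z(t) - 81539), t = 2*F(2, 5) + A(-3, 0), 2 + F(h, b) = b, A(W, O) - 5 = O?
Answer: -244347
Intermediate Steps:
A(W, O) = 5 + O
F(h, b) = -2 + b
t = 11 (t = 2*(-2 + 5) + (5 + 0) = 2*3 + 5 = 6 + 5 = 11)
s = -1/244347 (s = 1/(3*((79 + 11) - 81539)) = 1/(3*(90 - 81539)) = (1/3)/(-81449) = (1/3)*(-1/81449) = -1/244347 ≈ -4.0925e-6)
1/s = 1/(-1/244347) = -244347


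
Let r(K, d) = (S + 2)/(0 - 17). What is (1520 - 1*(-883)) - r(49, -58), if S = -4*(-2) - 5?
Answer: 40856/17 ≈ 2403.3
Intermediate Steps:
S = 3 (S = 8 - 5 = 3)
r(K, d) = -5/17 (r(K, d) = (3 + 2)/(0 - 17) = 5/(-17) = 5*(-1/17) = -5/17)
(1520 - 1*(-883)) - r(49, -58) = (1520 - 1*(-883)) - 1*(-5/17) = (1520 + 883) + 5/17 = 2403 + 5/17 = 40856/17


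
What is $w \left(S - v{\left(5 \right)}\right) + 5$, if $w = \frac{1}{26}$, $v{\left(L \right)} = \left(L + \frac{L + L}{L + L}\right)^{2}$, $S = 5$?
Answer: $\frac{99}{26} \approx 3.8077$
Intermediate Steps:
$v{\left(L \right)} = \left(1 + L\right)^{2}$ ($v{\left(L \right)} = \left(L + \frac{2 L}{2 L}\right)^{2} = \left(L + 2 L \frac{1}{2 L}\right)^{2} = \left(L + 1\right)^{2} = \left(1 + L\right)^{2}$)
$w = \frac{1}{26} \approx 0.038462$
$w \left(S - v{\left(5 \right)}\right) + 5 = \frac{5 - \left(1 + 5\right)^{2}}{26} + 5 = \frac{5 - 6^{2}}{26} + 5 = \frac{5 - 36}{26} + 5 = \frac{1}{26} \left(-31\right) + 5 = - \frac{31}{26} + 5 = \frac{99}{26}$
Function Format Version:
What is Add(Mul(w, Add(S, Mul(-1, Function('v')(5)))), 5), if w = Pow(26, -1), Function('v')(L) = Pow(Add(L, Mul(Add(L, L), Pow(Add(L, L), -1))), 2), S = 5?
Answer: Rational(99, 26) ≈ 3.8077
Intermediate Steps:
Function('v')(L) = Pow(Add(1, L), 2) (Function('v')(L) = Pow(Add(L, Mul(Mul(2, L), Pow(Mul(2, L), -1))), 2) = Pow(Add(L, Mul(Mul(2, L), Mul(Rational(1, 2), Pow(L, -1)))), 2) = Pow(Add(L, 1), 2) = Pow(Add(1, L), 2))
w = Rational(1, 26) ≈ 0.038462
Add(Mul(w, Add(S, Mul(-1, Function('v')(5)))), 5) = Add(Mul(Rational(1, 26), Add(5, Mul(-1, Pow(Add(1, 5), 2)))), 5) = Add(Mul(Rational(1, 26), Add(5, Mul(-1, Pow(6, 2)))), 5) = Add(Mul(Rational(1, 26), Add(5, Mul(-1, 36))), 5) = Add(Mul(Rational(1, 26), Add(5, -36)), 5) = Add(Mul(Rational(1, 26), -31), 5) = Add(Rational(-31, 26), 5) = Rational(99, 26)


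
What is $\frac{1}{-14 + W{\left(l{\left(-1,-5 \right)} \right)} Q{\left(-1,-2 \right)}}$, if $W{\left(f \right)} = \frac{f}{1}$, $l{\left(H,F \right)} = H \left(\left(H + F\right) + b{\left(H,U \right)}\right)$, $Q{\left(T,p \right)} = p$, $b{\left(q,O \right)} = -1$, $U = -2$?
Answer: $- \frac{1}{28} \approx -0.035714$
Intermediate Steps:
$l{\left(H,F \right)} = H \left(-1 + F + H\right)$ ($l{\left(H,F \right)} = H \left(\left(H + F\right) - 1\right) = H \left(\left(F + H\right) - 1\right) = H \left(-1 + F + H\right)$)
$W{\left(f \right)} = f$ ($W{\left(f \right)} = f 1 = f$)
$\frac{1}{-14 + W{\left(l{\left(-1,-5 \right)} \right)} Q{\left(-1,-2 \right)}} = \frac{1}{-14 + - (-1 - 5 - 1) \left(-2\right)} = \frac{1}{-14 + \left(-1\right) \left(-7\right) \left(-2\right)} = \frac{1}{-14 + 7 \left(-2\right)} = \frac{1}{-14 - 14} = \frac{1}{-28} = - \frac{1}{28}$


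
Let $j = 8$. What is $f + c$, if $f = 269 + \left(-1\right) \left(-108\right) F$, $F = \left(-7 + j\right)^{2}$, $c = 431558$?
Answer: $431935$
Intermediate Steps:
$F = 1$ ($F = \left(-7 + 8\right)^{2} = 1^{2} = 1$)
$f = 377$ ($f = 269 + \left(-1\right) \left(-108\right) 1 = 269 + 108 \cdot 1 = 269 + 108 = 377$)
$f + c = 377 + 431558 = 431935$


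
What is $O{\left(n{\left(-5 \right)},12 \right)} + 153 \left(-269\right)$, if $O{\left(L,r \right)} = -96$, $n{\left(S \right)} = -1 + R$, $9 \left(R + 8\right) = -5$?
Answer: $-41253$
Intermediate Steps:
$R = - \frac{77}{9}$ ($R = -8 + \frac{1}{9} \left(-5\right) = -8 - \frac{5}{9} = - \frac{77}{9} \approx -8.5556$)
$n{\left(S \right)} = - \frac{86}{9}$ ($n{\left(S \right)} = -1 - \frac{77}{9} = - \frac{86}{9}$)
$O{\left(n{\left(-5 \right)},12 \right)} + 153 \left(-269\right) = -96 + 153 \left(-269\right) = -96 - 41157 = -41253$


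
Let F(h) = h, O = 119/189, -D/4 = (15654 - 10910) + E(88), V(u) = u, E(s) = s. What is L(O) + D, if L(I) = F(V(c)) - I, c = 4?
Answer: -521765/27 ≈ -19325.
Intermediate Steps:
D = -19328 (D = -4*((15654 - 10910) + 88) = -4*(4744 + 88) = -4*4832 = -19328)
O = 17/27 (O = 119*(1/189) = 17/27 ≈ 0.62963)
L(I) = 4 - I
L(O) + D = (4 - 1*17/27) - 19328 = (4 - 17/27) - 19328 = 91/27 - 19328 = -521765/27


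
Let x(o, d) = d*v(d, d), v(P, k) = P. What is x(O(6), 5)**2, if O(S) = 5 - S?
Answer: 625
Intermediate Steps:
x(o, d) = d**2 (x(o, d) = d*d = d**2)
x(O(6), 5)**2 = (5**2)**2 = 25**2 = 625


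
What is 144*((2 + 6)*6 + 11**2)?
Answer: 24336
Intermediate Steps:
144*((2 + 6)*6 + 11**2) = 144*(8*6 + 121) = 144*(48 + 121) = 144*169 = 24336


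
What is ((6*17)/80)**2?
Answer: 2601/1600 ≈ 1.6256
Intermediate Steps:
((6*17)/80)**2 = (102*(1/80))**2 = (51/40)**2 = 2601/1600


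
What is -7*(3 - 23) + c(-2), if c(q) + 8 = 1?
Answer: 133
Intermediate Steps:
c(q) = -7 (c(q) = -8 + 1 = -7)
-7*(3 - 23) + c(-2) = -7*(3 - 23) - 7 = -7*(-20) - 7 = 140 - 7 = 133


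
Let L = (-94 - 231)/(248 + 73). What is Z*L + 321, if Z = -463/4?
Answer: 562639/1284 ≈ 438.19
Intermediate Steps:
Z = -463/4 (Z = -463*¼ = -463/4 ≈ -115.75)
L = -325/321 ≈ -1.0125
Z*L + 321 = -463/4*(-325/321) + 321 = 150475/1284 + 321 = 562639/1284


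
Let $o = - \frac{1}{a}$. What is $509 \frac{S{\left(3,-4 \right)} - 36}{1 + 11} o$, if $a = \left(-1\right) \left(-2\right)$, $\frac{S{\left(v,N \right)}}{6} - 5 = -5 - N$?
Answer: $\frac{509}{2} \approx 254.5$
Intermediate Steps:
$S{\left(v,N \right)} = - 6 N$ ($S{\left(v,N \right)} = 30 + 6 \left(-5 - N\right) = 30 - \left(30 + 6 N\right) = - 6 N$)
$a = 2$
$o = - \frac{1}{2} \approx -0.5$
$509 \frac{S{\left(3,-4 \right)} - 36}{1 + 11} o = 509 \frac{\left(-6\right) \left(-4\right) - 36}{1 + 11} \left(- \frac{1}{2}\right) = 509 \frac{24 - 36}{12} \left(- \frac{1}{2}\right) = 509 \left(-12\right) \frac{1}{12} \left(- \frac{1}{2}\right) = 509 \left(\left(-1\right) \left(- \frac{1}{2}\right)\right) = 509 \cdot \frac{1}{2} = \frac{509}{2}$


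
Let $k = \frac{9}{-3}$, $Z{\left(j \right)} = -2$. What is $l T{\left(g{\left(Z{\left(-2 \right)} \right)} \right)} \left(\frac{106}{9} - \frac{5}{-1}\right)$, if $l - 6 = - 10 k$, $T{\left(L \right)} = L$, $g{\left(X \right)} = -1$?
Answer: $-604$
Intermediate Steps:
$k = -3$ ($k = 9 \left(- \frac{1}{3}\right) = -3$)
$l = 36$ ($l = 6 - -30 = 6 + 30 = 36$)
$l T{\left(g{\left(Z{\left(-2 \right)} \right)} \right)} \left(\frac{106}{9} - \frac{5}{-1}\right) = 36 \left(-1\right) \left(\frac{106}{9} - \frac{5}{-1}\right) = - 36 \left(106 \cdot \frac{1}{9} - -5\right) = - 36 \left(\frac{106}{9} + 5\right) = \left(-36\right) \frac{151}{9} = -604$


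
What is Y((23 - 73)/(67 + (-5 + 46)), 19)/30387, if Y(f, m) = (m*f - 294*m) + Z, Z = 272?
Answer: -287431/1640898 ≈ -0.17517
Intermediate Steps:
Y(f, m) = 272 - 294*m + f*m (Y(f, m) = (m*f - 294*m) + 272 = (f*m - 294*m) + 272 = (-294*m + f*m) + 272 = 272 - 294*m + f*m)
Y((23 - 73)/(67 + (-5 + 46)), 19)/30387 = (272 - 294*19 + ((23 - 73)/(67 + (-5 + 46)))*19)/30387 = (272 - 5586 - 50/(67 + 41)*19)*(1/30387) = (272 - 5586 - 50/108*19)*(1/30387) = (272 - 5586 - 50*1/108*19)*(1/30387) = (272 - 5586 - 25/54*19)*(1/30387) = (272 - 5586 - 475/54)*(1/30387) = -287431/54*1/30387 = -287431/1640898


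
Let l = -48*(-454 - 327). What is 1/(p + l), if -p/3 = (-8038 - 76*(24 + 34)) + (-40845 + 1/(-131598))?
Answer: 43866/8657437627 ≈ 5.0669e-6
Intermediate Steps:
p = 7012989019/43866 (p = -3*((-8038 - 76*(24 + 34)) + (-40845 + 1/(-131598))) = -3*((-8038 - 76*58) + (-40845 - 1/131598)) = -3*((-8038 - 4408) - 5375120311/131598) = -3*(-12446 - 5375120311/131598) = -3*(-7012989019/131598) = 7012989019/43866 ≈ 1.5987e+5)
l = 37488 (l = -48*(-781) = 37488)
1/(p + l) = 1/(7012989019/43866 + 37488) = 1/(8657437627/43866) = 43866/8657437627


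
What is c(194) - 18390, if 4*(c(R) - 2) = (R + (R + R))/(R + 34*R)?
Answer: -2574317/140 ≈ -18388.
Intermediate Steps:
c(R) = 283/140 (c(R) = 2 + ((R + (R + R))/(R + 34*R))/4 = 2 + ((R + 2*R)/((35*R)))/4 = 2 + ((3*R)*(1/(35*R)))/4 = 2 + (¼)*(3/35) = 2 + 3/140 = 283/140)
c(194) - 18390 = 283/140 - 18390 = -2574317/140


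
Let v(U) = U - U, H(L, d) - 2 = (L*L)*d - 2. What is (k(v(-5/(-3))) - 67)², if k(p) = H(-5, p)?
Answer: 4489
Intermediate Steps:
H(L, d) = d*L² (H(L, d) = 2 + ((L*L)*d - 2) = 2 + (L²*d - 2) = 2 + (d*L² - 2) = 2 + (-2 + d*L²) = d*L²)
v(U) = 0
k(p) = 25*p (k(p) = p*(-5)² = p*25 = 25*p)
(k(v(-5/(-3))) - 67)² = (25*0 - 67)² = (0 - 67)² = (-67)² = 4489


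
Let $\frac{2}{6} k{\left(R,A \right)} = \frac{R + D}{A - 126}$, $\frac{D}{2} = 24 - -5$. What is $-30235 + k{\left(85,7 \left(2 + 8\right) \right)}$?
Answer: $- \frac{1693589}{56} \approx -30243.0$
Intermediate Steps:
$D = 58$ ($D = 2 \left(24 - -5\right) = 2 \left(24 + 5\right) = 2 \cdot 29 = 58$)
$k{\left(R,A \right)} = \frac{3 \left(58 + R\right)}{-126 + A}$ ($k{\left(R,A \right)} = 3 \frac{R + 58}{A - 126} = 3 \frac{58 + R}{-126 + A} = \frac{3 \left(58 + R\right)}{-126 + A}$)
$-30235 + k{\left(85,7 \left(2 + 8\right) \right)} = -30235 + \frac{3 \left(58 + 85\right)}{-126 + 7 \left(2 + 8\right)} = -30235 + 3 \frac{1}{-126 + 7 \cdot 10} \cdot 143 = -30235 + 3 \frac{1}{-126 + 70} \cdot 143 = -30235 + 3 \frac{1}{-56} \cdot 143 = -30235 + 3 \left(- \frac{1}{56}\right) 143 = -30235 - \frac{429}{56} = - \frac{1693589}{56}$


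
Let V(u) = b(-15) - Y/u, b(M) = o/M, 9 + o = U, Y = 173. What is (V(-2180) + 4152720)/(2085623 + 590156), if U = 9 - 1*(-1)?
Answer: 27158788883/17499594660 ≈ 1.5520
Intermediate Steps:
U = 10 (U = 9 + 1 = 10)
o = 1 (o = -9 + 10 = 1)
b(M) = 1/M
V(u) = -1/15 - 173/u (V(u) = 1/(-15) - 173/u = -1/15 - 173/u)
(V(-2180) + 4152720)/(2085623 + 590156) = ((1/15)*(-2595 - 1*(-2180))/(-2180) + 4152720)/(2085623 + 590156) = ((1/15)*(-1/2180)*(-2595 + 2180) + 4152720)/2675779 = ((1/15)*(-1/2180)*(-415) + 4152720)*(1/2675779) = (83/6540 + 4152720)*(1/2675779) = (27158788883/6540)*(1/2675779) = 27158788883/17499594660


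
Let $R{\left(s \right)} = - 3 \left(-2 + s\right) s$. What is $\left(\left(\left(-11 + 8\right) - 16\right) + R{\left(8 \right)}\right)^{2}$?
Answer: $26569$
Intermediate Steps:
$R{\left(s \right)} = s \left(6 - 3 s\right)$ ($R{\left(s \right)} = \left(6 - 3 s\right) s = s \left(6 - 3 s\right)$)
$\left(\left(\left(-11 + 8\right) - 16\right) + R{\left(8 \right)}\right)^{2} = \left(\left(\left(-11 + 8\right) - 16\right) + 3 \cdot 8 \left(2 - 8\right)\right)^{2} = \left(\left(-3 - 16\right) + 3 \cdot 8 \left(2 - 8\right)\right)^{2} = \left(-19 + 3 \cdot 8 \left(-6\right)\right)^{2} = \left(-19 - 144\right)^{2} = \left(-163\right)^{2} = 26569$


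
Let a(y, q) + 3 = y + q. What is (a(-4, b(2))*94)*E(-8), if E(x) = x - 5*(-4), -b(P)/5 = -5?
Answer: 20304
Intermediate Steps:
b(P) = 25 (b(P) = -5*(-5) = 25)
E(x) = 20 + x (E(x) = x + 20 = 20 + x)
a(y, q) = -3 + q + y (a(y, q) = -3 + (y + q) = -3 + (q + y) = -3 + q + y)
(a(-4, b(2))*94)*E(-8) = ((-3 + 25 - 4)*94)*(20 - 8) = (18*94)*12 = 1692*12 = 20304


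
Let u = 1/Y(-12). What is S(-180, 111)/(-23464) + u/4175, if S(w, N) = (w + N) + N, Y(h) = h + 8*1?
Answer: -3236/1749325 ≈ -0.0018499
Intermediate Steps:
Y(h) = 8 + h (Y(h) = h + 8 = 8 + h)
u = -¼ (u = 1/(8 - 12) = 1/(-4) = -¼ ≈ -0.25000)
S(w, N) = w + 2*N (S(w, N) = (N + w) + N = w + 2*N)
S(-180, 111)/(-23464) + u/4175 = (-180 + 2*111)/(-23464) - ¼/4175 = (-180 + 222)*(-1/23464) - ¼*1/4175 = 42*(-1/23464) - 1/16700 = -3/1676 - 1/16700 = -3236/1749325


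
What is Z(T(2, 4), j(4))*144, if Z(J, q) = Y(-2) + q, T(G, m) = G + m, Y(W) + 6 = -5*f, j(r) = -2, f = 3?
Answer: -3312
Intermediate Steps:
Y(W) = -21 (Y(W) = -6 - 5*3 = -6 - 15 = -21)
Z(J, q) = -21 + q
Z(T(2, 4), j(4))*144 = (-21 - 2)*144 = -23*144 = -3312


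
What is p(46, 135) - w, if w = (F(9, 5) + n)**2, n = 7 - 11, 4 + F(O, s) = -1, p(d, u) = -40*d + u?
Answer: -1786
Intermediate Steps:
p(d, u) = u - 40*d
F(O, s) = -5 (F(O, s) = -4 - 1 = -5)
n = -4
w = 81 (w = (-5 - 4)**2 = (-9)**2 = 81)
p(46, 135) - w = (135 - 40*46) - 1*81 = (135 - 1840) - 81 = -1705 - 81 = -1786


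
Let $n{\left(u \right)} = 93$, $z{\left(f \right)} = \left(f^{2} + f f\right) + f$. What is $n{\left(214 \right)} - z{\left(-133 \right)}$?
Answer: $-35152$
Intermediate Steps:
$z{\left(f \right)} = f + 2 f^{2}$ ($z{\left(f \right)} = \left(f^{2} + f^{2}\right) + f = 2 f^{2} + f = f + 2 f^{2}$)
$n{\left(214 \right)} - z{\left(-133 \right)} = 93 - - 133 \left(1 + 2 \left(-133\right)\right) = 93 - - 133 \left(1 - 266\right) = 93 - \left(-133\right) \left(-265\right) = 93 - 35245 = -35152$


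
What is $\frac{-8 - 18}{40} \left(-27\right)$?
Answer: $\frac{351}{20} \approx 17.55$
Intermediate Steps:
$\frac{-8 - 18}{40} \left(-27\right) = \left(-8 - 18\right) \frac{1}{40} \left(-27\right) = \left(-26\right) \frac{1}{40} \left(-27\right) = \left(- \frac{13}{20}\right) \left(-27\right) = \frac{351}{20}$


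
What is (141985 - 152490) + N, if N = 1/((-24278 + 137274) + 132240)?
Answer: -2576204179/245236 ≈ -10505.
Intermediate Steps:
N = 1/245236 (N = 1/(112996 + 132240) = 1/245236 ≈ 4.0777e-6)
(141985 - 152490) + N = (141985 - 152490) + 1/245236 = -10505 + 1/245236 = -2576204179/245236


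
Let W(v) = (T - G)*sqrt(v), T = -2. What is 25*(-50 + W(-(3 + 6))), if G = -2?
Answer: -1250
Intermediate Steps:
W(v) = 0 (W(v) = (-2 - 1*(-2))*sqrt(v) = (-2 + 2)*sqrt(v) = 0*sqrt(v) = 0)
25*(-50 + W(-(3 + 6))) = 25*(-50 + 0) = 25*(-50) = -1250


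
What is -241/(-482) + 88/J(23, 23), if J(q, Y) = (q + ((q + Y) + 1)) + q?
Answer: 269/186 ≈ 1.4462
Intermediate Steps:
J(q, Y) = 1 + Y + 3*q (J(q, Y) = (q + ((Y + q) + 1)) + q = (q + (1 + Y + q)) + q = (1 + Y + 2*q) + q = 1 + Y + 3*q)
-241/(-482) + 88/J(23, 23) = -241/(-482) + 88/(1 + 23 + 3*23) = -241*(-1/482) + 88/(1 + 23 + 69) = ½ + 88/93 = 269/186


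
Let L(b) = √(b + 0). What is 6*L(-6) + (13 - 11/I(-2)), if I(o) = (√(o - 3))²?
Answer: 76/5 + 6*I*√6 ≈ 15.2 + 14.697*I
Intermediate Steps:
I(o) = -3 + o (I(o) = (√(-3 + o))² = -3 + o)
L(b) = √b
6*L(-6) + (13 - 11/I(-2)) = 6*√(-6) + (13 - 11/(-3 - 2)) = 6*(I*√6) + (13 - 11/(-5)) = 6*I*√6 + (13 - 11*(-1)/5) = 6*I*√6 + (13 - 1*(-11/5)) = 6*I*√6 + (13 + 11/5) = 6*I*√6 + 76/5 = 76/5 + 6*I*√6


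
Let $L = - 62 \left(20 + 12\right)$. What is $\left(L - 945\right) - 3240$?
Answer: $-6169$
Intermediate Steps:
$L = -1984$ ($L = \left(-62\right) 32 = -1984$)
$\left(L - 945\right) - 3240 = \left(-1984 - 945\right) - 3240 = -2929 - 3240 = -6169$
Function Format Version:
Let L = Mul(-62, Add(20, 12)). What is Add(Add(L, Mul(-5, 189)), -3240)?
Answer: -6169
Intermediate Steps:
L = -1984 (L = Mul(-62, 32) = -1984)
Add(Add(L, Mul(-5, 189)), -3240) = Add(Add(-1984, Mul(-5, 189)), -3240) = Add(Add(-1984, -945), -3240) = Add(-2929, -3240) = -6169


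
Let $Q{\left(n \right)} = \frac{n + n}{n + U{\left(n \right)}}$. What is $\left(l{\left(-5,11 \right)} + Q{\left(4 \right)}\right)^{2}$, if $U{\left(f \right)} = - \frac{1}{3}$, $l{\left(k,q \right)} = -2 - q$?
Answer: $\frac{14161}{121} \approx 117.03$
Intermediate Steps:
$U{\left(f \right)} = - \frac{1}{3}$ ($U{\left(f \right)} = \left(-1\right) \frac{1}{3} = - \frac{1}{3}$)
$Q{\left(n \right)} = \frac{2 n}{- \frac{1}{3} + n}$ ($Q{\left(n \right)} = \frac{n + n}{n - \frac{1}{3}} = \frac{2 n}{- \frac{1}{3} + n}$)
$\left(l{\left(-5,11 \right)} + Q{\left(4 \right)}\right)^{2} = \left(\left(-2 - 11\right) + 6 \cdot 4 \frac{1}{-1 + 3 \cdot 4}\right)^{2} = \left(\left(-2 - 11\right) + 6 \cdot 4 \frac{1}{-1 + 12}\right)^{2} = \left(-13 + 6 \cdot 4 \cdot \frac{1}{11}\right)^{2} = \left(-13 + \frac{24}{11}\right)^{2} = \left(- \frac{119}{11}\right)^{2} = \frac{14161}{121}$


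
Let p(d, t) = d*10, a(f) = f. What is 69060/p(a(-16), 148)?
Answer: -3453/8 ≈ -431.63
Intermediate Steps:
p(d, t) = 10*d
69060/p(a(-16), 148) = 69060/((10*(-16))) = 69060/(-160) = 69060*(-1/160) = -3453/8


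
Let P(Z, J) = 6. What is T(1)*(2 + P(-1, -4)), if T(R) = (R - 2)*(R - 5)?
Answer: 32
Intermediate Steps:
T(R) = (-5 + R)*(-2 + R) (T(R) = (-2 + R)*(-5 + R) = (-5 + R)*(-2 + R))
T(1)*(2 + P(-1, -4)) = (10 + 1² - 7*1)*(2 + 6) = (10 + 1 - 7)*8 = 4*8 = 32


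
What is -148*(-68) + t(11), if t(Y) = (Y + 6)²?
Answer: 10353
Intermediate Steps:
t(Y) = (6 + Y)²
-148*(-68) + t(11) = -148*(-68) + (6 + 11)² = 10064 + 17² = 10064 + 289 = 10353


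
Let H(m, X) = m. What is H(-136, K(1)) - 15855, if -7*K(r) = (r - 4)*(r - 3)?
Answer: -15991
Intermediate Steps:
K(r) = -(-4 + r)*(-3 + r)/7 (K(r) = -(r - 4)*(r - 3)/7 = -(-4 + r)*(-3 + r)/7)
H(-136, K(1)) - 15855 = -136 - 15855 = -15991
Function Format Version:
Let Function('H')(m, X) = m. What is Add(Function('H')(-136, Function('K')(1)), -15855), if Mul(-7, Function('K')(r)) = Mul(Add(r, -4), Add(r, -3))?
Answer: -15991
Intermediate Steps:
Function('K')(r) = Mul(Rational(-1, 7), Add(-4, r), Add(-3, r)) (Function('K')(r) = Mul(Rational(-1, 7), Mul(Add(r, -4), Add(r, -3))) = Mul(Rational(-1, 7), Mul(Add(-4, r), Add(-3, r))) = Mul(Rational(-1, 7), Add(-4, r), Add(-3, r)))
Add(Function('H')(-136, Function('K')(1)), -15855) = Add(-136, -15855) = -15991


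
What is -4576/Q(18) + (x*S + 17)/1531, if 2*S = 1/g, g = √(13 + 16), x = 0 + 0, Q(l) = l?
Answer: -3502775/13779 ≈ -254.21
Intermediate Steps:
x = 0
g = √29 ≈ 5.3852
S = √29/58 (S = 1/(2*(√29)) = (√29/29)/2 = √29/58 ≈ 0.092848)
-4576/Q(18) + (x*S + 17)/1531 = -4576/18 + (0*(√29/58) + 17)/1531 = -4576*1/18 + (0 + 17)*(1/1531) = -2288/9 + 17*(1/1531) = -2288/9 + 17/1531 = -3502775/13779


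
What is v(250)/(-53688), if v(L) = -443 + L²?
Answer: -62057/53688 ≈ -1.1559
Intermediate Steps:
v(250)/(-53688) = (-443 + 250²)/(-53688) = (-443 + 62500)*(-1/53688) = 62057*(-1/53688) = -62057/53688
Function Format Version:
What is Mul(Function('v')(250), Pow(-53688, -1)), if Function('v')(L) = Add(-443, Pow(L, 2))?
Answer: Rational(-62057, 53688) ≈ -1.1559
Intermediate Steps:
Mul(Function('v')(250), Pow(-53688, -1)) = Mul(Add(-443, Pow(250, 2)), Pow(-53688, -1)) = Mul(Add(-443, 62500), Rational(-1, 53688)) = Mul(62057, Rational(-1, 53688)) = Rational(-62057, 53688)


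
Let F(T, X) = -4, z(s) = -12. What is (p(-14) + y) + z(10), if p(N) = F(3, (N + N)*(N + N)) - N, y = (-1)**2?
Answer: -1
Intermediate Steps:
y = 1
p(N) = -4 - N
(p(-14) + y) + z(10) = ((-4 - 1*(-14)) + 1) - 12 = ((-4 + 14) + 1) - 12 = (10 + 1) - 12 = 11 - 12 = -1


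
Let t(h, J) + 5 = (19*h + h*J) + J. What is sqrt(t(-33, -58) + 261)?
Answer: 3*sqrt(165) ≈ 38.536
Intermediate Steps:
t(h, J) = -5 + J + 19*h + J*h (t(h, J) = -5 + ((19*h + h*J) + J) = -5 + ((19*h + J*h) + J) = -5 + (J + 19*h + J*h) = -5 + J + 19*h + J*h)
sqrt(t(-33, -58) + 261) = sqrt((-5 - 58 + 19*(-33) - 58*(-33)) + 261) = sqrt((-5 - 58 - 627 + 1914) + 261) = sqrt(1224 + 261) = sqrt(1485) = 3*sqrt(165)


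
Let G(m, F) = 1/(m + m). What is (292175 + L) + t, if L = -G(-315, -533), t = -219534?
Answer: 45763831/630 ≈ 72641.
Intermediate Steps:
G(m, F) = 1/(2*m)
L = 1/630 (L = -1/(2*(-315)) = -(-1)/(2*315) = -1*(-1/630) = 1/630 ≈ 0.0015873)
(292175 + L) + t = (292175 + 1/630) - 219534 = 184070251/630 - 219534 = 45763831/630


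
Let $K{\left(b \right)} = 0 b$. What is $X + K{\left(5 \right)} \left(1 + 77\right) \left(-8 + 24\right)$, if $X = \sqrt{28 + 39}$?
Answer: $\sqrt{67} \approx 8.1853$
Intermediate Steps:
$K{\left(b \right)} = 0$
$X = \sqrt{67} \approx 8.1853$
$X + K{\left(5 \right)} \left(1 + 77\right) \left(-8 + 24\right) = \sqrt{67} + 0 \left(1 + 77\right) \left(-8 + 24\right) = \sqrt{67} + 0 \cdot 78 \cdot 16 = \sqrt{67} + 0 \cdot 1248 = \sqrt{67} + 0 = \sqrt{67}$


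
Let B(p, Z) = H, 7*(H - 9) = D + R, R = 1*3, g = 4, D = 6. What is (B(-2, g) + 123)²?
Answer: 870489/49 ≈ 17765.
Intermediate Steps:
R = 3
H = 72/7 (H = 9 + (6 + 3)/7 = 9 + (⅐)*9 = 9 + 9/7 = 72/7 ≈ 10.286)
B(p, Z) = 72/7
(B(-2, g) + 123)² = (72/7 + 123)² = (933/7)² = 870489/49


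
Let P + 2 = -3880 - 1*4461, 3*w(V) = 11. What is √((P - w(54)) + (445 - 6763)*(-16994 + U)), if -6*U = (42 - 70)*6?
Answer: 2*√241161393/3 ≈ 10353.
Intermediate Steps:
w(V) = 11/3 (w(V) = (⅓)*11 = 11/3)
P = -8343 (P = -2 + (-3880 - 1*4461) = -2 + (-3880 - 4461) = -2 - 8341 = -8343)
U = 28 (U = -(42 - 70)*6/6 = -(-14)*6/3 = -⅙*(-168) = 28)
√((P - w(54)) + (445 - 6763)*(-16994 + U)) = √((-8343 - 1*11/3) + (445 - 6763)*(-16994 + 28)) = √((-8343 - 11/3) - 6318*(-16966)) = √(-25040/3 + 107191188) = √(321548524/3) = 2*√241161393/3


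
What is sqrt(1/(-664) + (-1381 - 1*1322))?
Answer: 11*I*sqrt(2462278)/332 ≈ 51.99*I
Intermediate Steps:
sqrt(1/(-664) + (-1381 - 1*1322)) = sqrt(-1/664 + (-1381 - 1322)) = sqrt(-1/664 - 2703) = sqrt(-1794793/664) = 11*I*sqrt(2462278)/332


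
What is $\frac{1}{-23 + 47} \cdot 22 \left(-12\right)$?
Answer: $-11$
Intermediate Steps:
$\frac{1}{-23 + 47} \cdot 22 \left(-12\right) = \frac{1}{24} \cdot 22 \left(-12\right) = \frac{11}{12} \left(-12\right) = -11$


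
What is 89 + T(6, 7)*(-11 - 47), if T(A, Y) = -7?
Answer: 495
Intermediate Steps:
89 + T(6, 7)*(-11 - 47) = 89 - 7*(-11 - 47) = 89 - 7*(-58) = 89 + 406 = 495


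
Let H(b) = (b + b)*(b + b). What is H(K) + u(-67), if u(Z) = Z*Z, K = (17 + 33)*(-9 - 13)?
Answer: 4844489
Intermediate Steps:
K = -1100 (K = 50*(-22) = -1100)
u(Z) = Z²
H(b) = 4*b² (H(b) = (2*b)*(2*b) = 4*b²)
H(K) + u(-67) = 4*(-1100)² + (-67)² = 4*1210000 + 4489 = 4840000 + 4489 = 4844489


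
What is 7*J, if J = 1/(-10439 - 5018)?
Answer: -7/15457 ≈ -0.00045287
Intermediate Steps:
J = -1/15457 (J = 1/(-15457) = -1/15457 ≈ -6.4696e-5)
7*J = 7*(-1/15457) = -7/15457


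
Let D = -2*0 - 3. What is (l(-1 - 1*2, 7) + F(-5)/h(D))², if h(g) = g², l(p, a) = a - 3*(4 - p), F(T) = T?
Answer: 17161/81 ≈ 211.86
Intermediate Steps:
D = -3 (D = 0 - 3 = -3)
l(p, a) = -12 + a + 3*p (l(p, a) = a + (-12 + 3*p) = -12 + a + 3*p)
(l(-1 - 1*2, 7) + F(-5)/h(D))² = ((-12 + 7 + 3*(-1 - 1*2)) - 5/((-3)²))² = ((-12 + 7 + 3*(-1 - 2)) - 5/9)² = ((-12 + 7 + 3*(-3)) - 5*⅑)² = ((-12 + 7 - 9) - 5/9)² = (-14 - 5/9)² = (-131/9)² = 17161/81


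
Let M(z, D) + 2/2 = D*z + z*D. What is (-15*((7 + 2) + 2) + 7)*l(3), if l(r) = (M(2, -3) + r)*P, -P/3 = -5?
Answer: 23700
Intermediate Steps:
P = 15 (P = -3*(-5) = 15)
M(z, D) = -1 + 2*D*z (M(z, D) = -1 + (D*z + z*D) = -1 + (D*z + D*z) = -1 + 2*D*z)
l(r) = -195 + 15*r (l(r) = ((-1 + 2*(-3)*2) + r)*15 = ((-1 - 12) + r)*15 = (-13 + r)*15 = -195 + 15*r)
(-15*((7 + 2) + 2) + 7)*l(3) = (-15*((7 + 2) + 2) + 7)*(-195 + 15*3) = (-15*(9 + 2) + 7)*(-195 + 45) = (-15*11 + 7)*(-150) = (-165 + 7)*(-150) = -158*(-150) = 23700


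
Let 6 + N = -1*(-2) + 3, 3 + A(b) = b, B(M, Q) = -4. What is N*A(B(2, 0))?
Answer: 7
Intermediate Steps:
A(b) = -3 + b
N = -1 (N = -6 + (-1*(-2) + 3) = -6 + (2 + 3) = -6 + 5 = -1)
N*A(B(2, 0)) = -(-3 - 4) = -1*(-7) = 7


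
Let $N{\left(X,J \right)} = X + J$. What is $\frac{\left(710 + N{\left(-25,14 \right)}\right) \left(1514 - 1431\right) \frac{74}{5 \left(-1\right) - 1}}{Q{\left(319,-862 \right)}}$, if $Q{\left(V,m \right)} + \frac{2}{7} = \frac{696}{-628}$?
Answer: $\frac{786381757}{1532} \approx 5.133 \cdot 10^{5}$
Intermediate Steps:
$N{\left(X,J \right)} = J + X$
$Q{\left(V,m \right)} = - \frac{1532}{1099}$ ($Q{\left(V,m \right)} = - \frac{2}{7} + \frac{696}{-628} = - \frac{2}{7} + 696 \left(- \frac{1}{628}\right) = - \frac{2}{7} - \frac{174}{157} = - \frac{1532}{1099}$)
$\frac{\left(710 + N{\left(-25,14 \right)}\right) \left(1514 - 1431\right) \frac{74}{5 \left(-1\right) - 1}}{Q{\left(319,-862 \right)}} = \frac{\left(710 + \left(14 - 25\right)\right) \left(1514 - 1431\right) \frac{74}{5 \left(-1\right) - 1}}{- \frac{1532}{1099}} = \left(710 - 11\right) 83 \frac{74}{-5 - 1} \left(- \frac{1099}{1532}\right) = 699 \cdot 83 \frac{74}{-6} \left(- \frac{1099}{1532}\right) = 58017 \cdot 74 \left(- \frac{1}{6}\right) \left(- \frac{1099}{1532}\right) = 58017 \left(- \frac{37}{3}\right) \left(- \frac{1099}{1532}\right) = \left(-715543\right) \left(- \frac{1099}{1532}\right) = \frac{786381757}{1532}$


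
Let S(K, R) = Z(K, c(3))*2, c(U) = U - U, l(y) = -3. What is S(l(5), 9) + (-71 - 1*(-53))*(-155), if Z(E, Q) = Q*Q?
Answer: 2790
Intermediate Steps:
c(U) = 0
Z(E, Q) = Q²
S(K, R) = 0 (S(K, R) = 0²*2 = 0*2 = 0)
S(l(5), 9) + (-71 - 1*(-53))*(-155) = 0 + (-71 - 1*(-53))*(-155) = 0 + (-71 + 53)*(-155) = 0 - 18*(-155) = 0 + 2790 = 2790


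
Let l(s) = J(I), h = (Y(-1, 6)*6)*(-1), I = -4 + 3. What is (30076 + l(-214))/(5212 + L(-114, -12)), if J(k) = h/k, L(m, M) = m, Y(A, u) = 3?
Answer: 15047/2549 ≈ 5.9031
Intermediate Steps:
I = -1
h = -18 (h = (3*6)*(-1) = 18*(-1) = -18)
J(k) = -18/k
l(s) = 18 (l(s) = -18/(-1) = -18*(-1) = 18)
(30076 + l(-214))/(5212 + L(-114, -12)) = (30076 + 18)/(5212 - 114) = 30094/5098 = 30094*(1/5098) = 15047/2549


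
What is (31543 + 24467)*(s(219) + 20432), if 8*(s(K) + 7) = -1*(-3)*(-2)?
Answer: 2287924485/2 ≈ 1.1440e+9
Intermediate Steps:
s(K) = -31/4 (s(K) = -7 + (-1*(-3)*(-2))/8 = -7 + (3*(-2))/8 = -7 + (⅛)*(-6) = -7 - ¾ = -31/4)
(31543 + 24467)*(s(219) + 20432) = (31543 + 24467)*(-31/4 + 20432) = 56010*(81697/4) = 2287924485/2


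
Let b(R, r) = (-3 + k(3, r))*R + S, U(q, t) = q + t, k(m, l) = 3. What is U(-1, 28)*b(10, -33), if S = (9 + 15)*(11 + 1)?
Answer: 7776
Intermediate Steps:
S = 288 (S = 24*12 = 288)
b(R, r) = 288 (b(R, r) = (-3 + 3)*R + 288 = 0*R + 288 = 0 + 288 = 288)
U(-1, 28)*b(10, -33) = (-1 + 28)*288 = 27*288 = 7776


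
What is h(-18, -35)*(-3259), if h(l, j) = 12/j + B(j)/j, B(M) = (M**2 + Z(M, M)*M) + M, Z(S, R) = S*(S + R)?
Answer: -275541932/35 ≈ -7.8726e+6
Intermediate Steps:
Z(S, R) = S*(R + S)
B(M) = M + M**2 + 2*M**3 (B(M) = (M**2 + (M*(M + M))*M) + M = (M**2 + (M*(2*M))*M) + M = (M**2 + (2*M**2)*M) + M = (M**2 + 2*M**3) + M = M + M**2 + 2*M**3)
h(l, j) = 1 + j + 2*j**2 + 12/j (h(l, j) = 12/j + (j*(1 + j + 2*j**2))/j = 12/j + (1 + j + 2*j**2) = 1 + j + 2*j**2 + 12/j)
h(-18, -35)*(-3259) = (1 - 35 + 2*(-35)**2 + 12/(-35))*(-3259) = (1 - 35 + 2*1225 + 12*(-1/35))*(-3259) = (1 - 35 + 2450 - 12/35)*(-3259) = (84548/35)*(-3259) = -275541932/35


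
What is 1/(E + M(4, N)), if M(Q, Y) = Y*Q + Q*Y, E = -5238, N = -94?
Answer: -1/5990 ≈ -0.00016694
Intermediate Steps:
M(Q, Y) = 2*Q*Y (M(Q, Y) = Q*Y + Q*Y = 2*Q*Y)
1/(E + M(4, N)) = 1/(-5238 + 2*4*(-94)) = 1/(-5238 - 752) = 1/(-5990) = -1/5990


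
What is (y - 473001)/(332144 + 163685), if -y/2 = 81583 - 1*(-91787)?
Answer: -819741/495829 ≈ -1.6533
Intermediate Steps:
y = -346740 (y = -2*(81583 - 1*(-91787)) = -2*(81583 + 91787) = -2*173370 = -346740)
(y - 473001)/(332144 + 163685) = (-346740 - 473001)/(332144 + 163685) = -819741/495829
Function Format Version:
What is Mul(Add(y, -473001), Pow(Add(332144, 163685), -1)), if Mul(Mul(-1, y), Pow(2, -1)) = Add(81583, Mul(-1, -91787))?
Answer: Rational(-819741, 495829) ≈ -1.6533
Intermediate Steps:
y = -346740 (y = Mul(-2, Add(81583, Mul(-1, -91787))) = Mul(-2, Add(81583, 91787)) = Mul(-2, 173370) = -346740)
Mul(Add(y, -473001), Pow(Add(332144, 163685), -1)) = Mul(Add(-346740, -473001), Pow(Add(332144, 163685), -1)) = Mul(-819741, Pow(495829, -1)) = Mul(-819741, Rational(1, 495829)) = Rational(-819741, 495829)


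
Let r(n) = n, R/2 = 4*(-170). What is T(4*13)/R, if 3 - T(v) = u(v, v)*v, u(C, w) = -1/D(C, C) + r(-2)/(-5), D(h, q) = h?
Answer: 21/1700 ≈ 0.012353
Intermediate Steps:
R = -1360 (R = 2*(4*(-170)) = 2*(-680) = -1360)
u(C, w) = ⅖ - 1/C (u(C, w) = -1/C - 2/(-5) = -1/C - 2*(-⅕) = -1/C + ⅖ = ⅖ - 1/C)
T(v) = 3 - v*(⅖ - 1/v) (T(v) = 3 - (⅖ - 1/v)*v = 3 - v*(⅖ - 1/v))
T(4*13)/R = (4 - 8*13/5)/(-1360) = (4 - ⅖*52)*(-1/1360) = (4 - 104/5)*(-1/1360) = -84/5*(-1/1360) = 21/1700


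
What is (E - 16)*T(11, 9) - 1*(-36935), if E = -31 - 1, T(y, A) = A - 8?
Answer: 36887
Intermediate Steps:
T(y, A) = -8 + A
E = -32
(E - 16)*T(11, 9) - 1*(-36935) = (-32 - 16)*(-8 + 9) - 1*(-36935) = -48*1 + 36935 = -48 + 36935 = 36887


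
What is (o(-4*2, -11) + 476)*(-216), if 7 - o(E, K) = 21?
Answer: -99792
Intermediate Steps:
o(E, K) = -14 (o(E, K) = 7 - 1*21 = 7 - 21 = -14)
(o(-4*2, -11) + 476)*(-216) = (-14 + 476)*(-216) = 462*(-216) = -99792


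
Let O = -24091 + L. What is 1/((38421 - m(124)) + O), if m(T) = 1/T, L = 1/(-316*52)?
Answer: 509392/7299583221 ≈ 6.9784e-5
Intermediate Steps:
L = -1/16432 (L = 1/(-16432) = -1/16432 ≈ -6.0857e-5)
O = -395863313/16432 (O = -24091 - 1/16432 = -395863313/16432 ≈ -24091.)
1/((38421 - m(124)) + O) = 1/((38421 - 1/124) - 395863313/16432) = 1/(4764203/124 - 395863313/16432) = 1/(7299583221/509392) = 509392/7299583221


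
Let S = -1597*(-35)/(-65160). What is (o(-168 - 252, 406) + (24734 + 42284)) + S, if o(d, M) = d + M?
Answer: 873184949/13032 ≈ 67003.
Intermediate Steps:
S = -11179/13032 (S = 55895*(-1/65160) = -11179/13032 ≈ -0.85781)
o(d, M) = M + d
(o(-168 - 252, 406) + (24734 + 42284)) + S = ((406 + (-168 - 252)) + (24734 + 42284)) - 11179/13032 = ((406 - 420) + 67018) - 11179/13032 = (-14 + 67018) - 11179/13032 = 67004 - 11179/13032 = 873184949/13032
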